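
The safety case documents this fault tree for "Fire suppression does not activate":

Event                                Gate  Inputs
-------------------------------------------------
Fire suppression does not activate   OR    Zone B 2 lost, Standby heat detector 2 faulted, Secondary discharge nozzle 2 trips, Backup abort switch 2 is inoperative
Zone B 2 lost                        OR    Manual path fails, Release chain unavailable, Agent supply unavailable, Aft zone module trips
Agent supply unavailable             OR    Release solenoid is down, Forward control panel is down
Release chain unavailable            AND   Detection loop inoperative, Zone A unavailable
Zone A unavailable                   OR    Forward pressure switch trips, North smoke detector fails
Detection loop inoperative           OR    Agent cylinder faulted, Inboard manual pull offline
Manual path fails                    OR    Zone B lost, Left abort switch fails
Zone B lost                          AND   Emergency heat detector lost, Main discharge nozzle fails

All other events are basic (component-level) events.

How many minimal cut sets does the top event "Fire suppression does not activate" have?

12

Zone B lost [AND]: one cut set from each child combined → 1 × 1 = 1 cut set(s).
Manual path fails [OR]: union of children's cut sets → 2 cut set(s).
Detection loop inoperative [OR]: union of children's cut sets → 2 cut set(s).
Zone A unavailable [OR]: union of children's cut sets → 2 cut set(s).
Release chain unavailable [AND]: one cut set from each child combined → 2 × 2 = 4 cut set(s).
Agent supply unavailable [OR]: union of children's cut sets → 2 cut set(s).
Zone B 2 lost [OR]: union of children's cut sets → 9 cut set(s).
Fire suppression does not activate [OR]: union of children's cut sets → 12 cut set(s).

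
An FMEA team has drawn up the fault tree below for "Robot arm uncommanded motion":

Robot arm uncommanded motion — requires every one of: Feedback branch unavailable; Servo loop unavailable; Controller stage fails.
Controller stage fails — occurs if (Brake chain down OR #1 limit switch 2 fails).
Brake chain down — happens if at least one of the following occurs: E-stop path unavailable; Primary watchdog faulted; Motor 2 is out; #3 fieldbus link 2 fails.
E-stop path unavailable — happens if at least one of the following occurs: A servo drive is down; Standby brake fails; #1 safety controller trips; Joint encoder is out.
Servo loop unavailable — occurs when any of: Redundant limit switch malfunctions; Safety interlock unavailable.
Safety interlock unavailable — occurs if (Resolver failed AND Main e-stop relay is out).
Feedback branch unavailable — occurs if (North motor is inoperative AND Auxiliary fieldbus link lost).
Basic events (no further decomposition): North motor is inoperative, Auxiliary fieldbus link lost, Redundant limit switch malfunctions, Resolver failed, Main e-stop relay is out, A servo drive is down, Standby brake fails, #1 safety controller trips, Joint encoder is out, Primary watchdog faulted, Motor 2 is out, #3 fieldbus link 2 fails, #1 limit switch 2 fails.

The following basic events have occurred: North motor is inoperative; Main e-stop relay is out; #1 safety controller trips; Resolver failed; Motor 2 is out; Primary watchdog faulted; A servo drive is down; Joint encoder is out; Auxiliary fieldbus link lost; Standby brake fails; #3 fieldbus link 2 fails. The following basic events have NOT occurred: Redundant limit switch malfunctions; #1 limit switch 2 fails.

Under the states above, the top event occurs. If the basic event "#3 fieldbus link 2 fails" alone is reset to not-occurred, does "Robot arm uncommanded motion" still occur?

Counterfactual: set "#3 fieldbus link 2 fails" to not occurred.
Feedback branch unavailable [AND]: North motor is inoperative=occurs, Auxiliary fieldbus link lost=occurs → all inputs occur → occurs.
Safety interlock unavailable [AND]: Resolver failed=occurs, Main e-stop relay is out=occurs → all inputs occur → occurs.
Servo loop unavailable [OR]: Redundant limit switch malfunctions=not, Safety interlock unavailable=occurs → at least one input occurs → occurs.
E-stop path unavailable [OR]: A servo drive is down=occurs, Standby brake fails=occurs, #1 safety controller trips=occurs, Joint encoder is out=occurs → at least one input occurs → occurs.
Brake chain down [OR]: E-stop path unavailable=occurs, Primary watchdog faulted=occurs, Motor 2 is out=occurs, #3 fieldbus link 2 fails=not → at least one input occurs → occurs.
Controller stage fails [OR]: Brake chain down=occurs, #1 limit switch 2 fails=not → at least one input occurs → occurs.
Robot arm uncommanded motion [AND]: Feedback branch unavailable=occurs, Servo loop unavailable=occurs, Controller stage fails=occurs → all inputs occur → occurs.

Yes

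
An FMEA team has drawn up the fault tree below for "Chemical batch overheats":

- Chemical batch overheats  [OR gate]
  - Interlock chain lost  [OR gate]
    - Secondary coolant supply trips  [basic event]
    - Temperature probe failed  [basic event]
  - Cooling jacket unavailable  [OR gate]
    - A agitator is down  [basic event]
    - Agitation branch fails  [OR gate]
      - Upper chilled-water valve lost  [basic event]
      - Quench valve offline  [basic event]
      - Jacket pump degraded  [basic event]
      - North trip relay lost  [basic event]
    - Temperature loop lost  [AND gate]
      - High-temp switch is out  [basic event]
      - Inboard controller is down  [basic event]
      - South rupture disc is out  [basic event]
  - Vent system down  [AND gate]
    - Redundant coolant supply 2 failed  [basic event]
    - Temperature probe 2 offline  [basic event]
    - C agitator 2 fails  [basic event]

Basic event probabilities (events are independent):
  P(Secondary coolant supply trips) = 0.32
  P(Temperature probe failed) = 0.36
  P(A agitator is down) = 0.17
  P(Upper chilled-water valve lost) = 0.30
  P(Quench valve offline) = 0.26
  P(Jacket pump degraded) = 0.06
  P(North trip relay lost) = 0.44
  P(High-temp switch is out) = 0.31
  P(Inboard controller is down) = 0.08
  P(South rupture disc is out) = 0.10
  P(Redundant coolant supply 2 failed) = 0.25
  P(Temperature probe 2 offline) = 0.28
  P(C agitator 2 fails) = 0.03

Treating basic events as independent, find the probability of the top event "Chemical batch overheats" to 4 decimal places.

P(Interlock chain lost) [OR] = 1 − (1−0.32) × (1−0.36) = 0.564800
P(Agitation branch fails) [OR] = 1 − (1−0.30) × (1−0.26) × (1−0.06) × (1−0.44) = 0.727325
P(Temperature loop lost) [AND] = 0.31 × 0.08 × 0.10 = 0.002480
P(Cooling jacket unavailable) [OR] = 1 − (1−0.17) × (1−0.727325) × (1−0.002480) = 0.774241
P(Vent system down) [AND] = 0.25 × 0.28 × 0.03 = 0.002100
P(Chemical batch overheats) [OR] = 1 − (1−0.564800) × (1−0.774241) × (1−0.002100) = 0.901956
Rounded to 4 decimal places: P(Chemical batch overheats) ≈ 0.9020.

0.9020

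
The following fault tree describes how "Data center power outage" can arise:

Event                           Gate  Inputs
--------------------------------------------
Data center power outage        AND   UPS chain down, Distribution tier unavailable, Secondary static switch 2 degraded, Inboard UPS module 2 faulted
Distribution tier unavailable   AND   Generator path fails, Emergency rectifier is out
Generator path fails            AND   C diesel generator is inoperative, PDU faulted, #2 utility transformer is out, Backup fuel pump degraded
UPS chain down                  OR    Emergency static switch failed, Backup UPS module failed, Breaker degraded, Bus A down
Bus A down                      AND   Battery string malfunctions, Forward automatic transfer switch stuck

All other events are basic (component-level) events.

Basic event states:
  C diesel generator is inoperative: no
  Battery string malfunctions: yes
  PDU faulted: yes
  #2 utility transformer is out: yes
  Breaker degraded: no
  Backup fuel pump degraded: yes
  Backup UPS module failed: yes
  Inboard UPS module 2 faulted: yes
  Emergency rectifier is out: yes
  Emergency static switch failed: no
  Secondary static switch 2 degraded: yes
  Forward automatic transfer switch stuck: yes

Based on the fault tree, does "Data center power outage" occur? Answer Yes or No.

Bus A down [AND]: Battery string malfunctions=occurs, Forward automatic transfer switch stuck=occurs → all inputs occur → occurs.
UPS chain down [OR]: Emergency static switch failed=not, Backup UPS module failed=occurs, Breaker degraded=not, Bus A down=occurs → at least one input occurs → occurs.
Generator path fails [AND]: C diesel generator is inoperative=not, PDU faulted=occurs, #2 utility transformer is out=occurs, Backup fuel pump degraded=occurs → not all inputs occur → does not occur.
Distribution tier unavailable [AND]: Generator path fails=not, Emergency rectifier is out=occurs → not all inputs occur → does not occur.
Data center power outage [AND]: UPS chain down=occurs, Distribution tier unavailable=not, Secondary static switch 2 degraded=occurs, Inboard UPS module 2 faulted=occurs → not all inputs occur → does not occur.

No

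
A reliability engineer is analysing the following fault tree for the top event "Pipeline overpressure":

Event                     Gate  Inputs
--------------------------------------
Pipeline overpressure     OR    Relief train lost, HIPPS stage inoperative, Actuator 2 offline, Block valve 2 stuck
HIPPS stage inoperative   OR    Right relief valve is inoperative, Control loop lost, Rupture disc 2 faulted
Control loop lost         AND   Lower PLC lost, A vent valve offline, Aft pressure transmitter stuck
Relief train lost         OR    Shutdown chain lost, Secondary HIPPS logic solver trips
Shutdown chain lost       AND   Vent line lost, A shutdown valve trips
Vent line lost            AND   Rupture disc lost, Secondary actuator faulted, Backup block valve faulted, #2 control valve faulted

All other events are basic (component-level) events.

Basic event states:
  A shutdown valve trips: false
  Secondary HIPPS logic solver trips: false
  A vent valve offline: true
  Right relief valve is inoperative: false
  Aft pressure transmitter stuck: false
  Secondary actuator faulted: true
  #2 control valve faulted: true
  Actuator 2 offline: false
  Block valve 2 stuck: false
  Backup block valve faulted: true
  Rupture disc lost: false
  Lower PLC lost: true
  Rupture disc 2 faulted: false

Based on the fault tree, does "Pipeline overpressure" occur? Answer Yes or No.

Vent line lost [AND]: Rupture disc lost=not, Secondary actuator faulted=occurs, Backup block valve faulted=occurs, #2 control valve faulted=occurs → not all inputs occur → does not occur.
Shutdown chain lost [AND]: Vent line lost=not, A shutdown valve trips=not → not all inputs occur → does not occur.
Relief train lost [OR]: Shutdown chain lost=not, Secondary HIPPS logic solver trips=not → no input occurs → does not occur.
Control loop lost [AND]: Lower PLC lost=occurs, A vent valve offline=occurs, Aft pressure transmitter stuck=not → not all inputs occur → does not occur.
HIPPS stage inoperative [OR]: Right relief valve is inoperative=not, Control loop lost=not, Rupture disc 2 faulted=not → no input occurs → does not occur.
Pipeline overpressure [OR]: Relief train lost=not, HIPPS stage inoperative=not, Actuator 2 offline=not, Block valve 2 stuck=not → no input occurs → does not occur.

No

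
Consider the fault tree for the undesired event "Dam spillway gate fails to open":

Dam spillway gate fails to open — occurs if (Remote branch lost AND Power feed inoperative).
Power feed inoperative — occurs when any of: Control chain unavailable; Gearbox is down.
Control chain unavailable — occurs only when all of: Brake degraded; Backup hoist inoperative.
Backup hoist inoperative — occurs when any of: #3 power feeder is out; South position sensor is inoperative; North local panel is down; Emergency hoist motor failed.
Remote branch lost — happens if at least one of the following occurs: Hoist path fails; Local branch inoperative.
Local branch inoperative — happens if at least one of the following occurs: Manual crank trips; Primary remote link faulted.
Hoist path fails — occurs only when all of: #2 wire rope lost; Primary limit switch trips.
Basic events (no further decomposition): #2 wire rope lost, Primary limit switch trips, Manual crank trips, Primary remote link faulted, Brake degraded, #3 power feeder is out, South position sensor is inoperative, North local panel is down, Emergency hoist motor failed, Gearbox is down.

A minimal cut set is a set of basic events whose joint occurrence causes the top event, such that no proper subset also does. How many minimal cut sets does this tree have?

Hoist path fails [AND]: one cut set from each child combined → 1 × 1 = 1 cut set(s).
Local branch inoperative [OR]: union of children's cut sets → 2 cut set(s).
Remote branch lost [OR]: union of children's cut sets → 3 cut set(s).
Backup hoist inoperative [OR]: union of children's cut sets → 4 cut set(s).
Control chain unavailable [AND]: one cut set from each child combined → 1 × 4 = 4 cut set(s).
Power feed inoperative [OR]: union of children's cut sets → 5 cut set(s).
Dam spillway gate fails to open [AND]: one cut set from each child combined → 3 × 5 = 15 cut set(s).

15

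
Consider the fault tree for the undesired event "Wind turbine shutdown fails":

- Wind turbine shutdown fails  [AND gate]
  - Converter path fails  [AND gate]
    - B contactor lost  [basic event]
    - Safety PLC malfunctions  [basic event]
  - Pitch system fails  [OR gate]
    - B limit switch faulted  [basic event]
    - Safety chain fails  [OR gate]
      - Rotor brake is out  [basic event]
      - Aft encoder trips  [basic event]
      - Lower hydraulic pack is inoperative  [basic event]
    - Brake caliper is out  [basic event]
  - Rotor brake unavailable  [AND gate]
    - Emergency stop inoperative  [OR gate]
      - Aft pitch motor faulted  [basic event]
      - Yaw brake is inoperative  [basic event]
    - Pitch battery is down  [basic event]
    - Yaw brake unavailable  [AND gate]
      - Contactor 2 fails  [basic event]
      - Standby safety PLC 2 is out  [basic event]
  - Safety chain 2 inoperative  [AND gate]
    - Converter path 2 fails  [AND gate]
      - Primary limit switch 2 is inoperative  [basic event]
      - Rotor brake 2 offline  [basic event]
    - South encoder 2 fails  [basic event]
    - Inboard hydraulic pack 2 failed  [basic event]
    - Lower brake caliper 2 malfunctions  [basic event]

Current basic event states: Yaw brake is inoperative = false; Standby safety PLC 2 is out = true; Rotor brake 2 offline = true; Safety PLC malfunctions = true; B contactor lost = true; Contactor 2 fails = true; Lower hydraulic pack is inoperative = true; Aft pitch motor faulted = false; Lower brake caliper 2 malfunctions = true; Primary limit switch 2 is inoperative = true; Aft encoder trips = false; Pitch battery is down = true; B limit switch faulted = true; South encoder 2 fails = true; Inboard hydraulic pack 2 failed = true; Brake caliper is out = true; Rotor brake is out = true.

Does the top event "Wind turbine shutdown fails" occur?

Converter path fails [AND]: B contactor lost=occurs, Safety PLC malfunctions=occurs → all inputs occur → occurs.
Safety chain fails [OR]: Rotor brake is out=occurs, Aft encoder trips=not, Lower hydraulic pack is inoperative=occurs → at least one input occurs → occurs.
Pitch system fails [OR]: B limit switch faulted=occurs, Safety chain fails=occurs, Brake caliper is out=occurs → at least one input occurs → occurs.
Emergency stop inoperative [OR]: Aft pitch motor faulted=not, Yaw brake is inoperative=not → no input occurs → does not occur.
Yaw brake unavailable [AND]: Contactor 2 fails=occurs, Standby safety PLC 2 is out=occurs → all inputs occur → occurs.
Rotor brake unavailable [AND]: Emergency stop inoperative=not, Pitch battery is down=occurs, Yaw brake unavailable=occurs → not all inputs occur → does not occur.
Converter path 2 fails [AND]: Primary limit switch 2 is inoperative=occurs, Rotor brake 2 offline=occurs → all inputs occur → occurs.
Safety chain 2 inoperative [AND]: Converter path 2 fails=occurs, South encoder 2 fails=occurs, Inboard hydraulic pack 2 failed=occurs, Lower brake caliper 2 malfunctions=occurs → all inputs occur → occurs.
Wind turbine shutdown fails [AND]: Converter path fails=occurs, Pitch system fails=occurs, Rotor brake unavailable=not, Safety chain 2 inoperative=occurs → not all inputs occur → does not occur.

No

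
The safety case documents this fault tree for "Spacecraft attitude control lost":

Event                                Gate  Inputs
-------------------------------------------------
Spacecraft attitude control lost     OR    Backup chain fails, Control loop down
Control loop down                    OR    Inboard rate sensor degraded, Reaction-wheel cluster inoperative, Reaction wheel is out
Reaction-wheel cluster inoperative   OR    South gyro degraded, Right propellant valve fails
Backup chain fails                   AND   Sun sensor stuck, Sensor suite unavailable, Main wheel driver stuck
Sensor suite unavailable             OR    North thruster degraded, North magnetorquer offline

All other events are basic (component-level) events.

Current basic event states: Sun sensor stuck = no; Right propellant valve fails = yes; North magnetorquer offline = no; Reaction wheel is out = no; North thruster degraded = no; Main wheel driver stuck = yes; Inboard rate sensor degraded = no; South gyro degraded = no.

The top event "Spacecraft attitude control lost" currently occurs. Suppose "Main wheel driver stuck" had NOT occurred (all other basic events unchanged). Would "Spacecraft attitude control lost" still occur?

Counterfactual: set "Main wheel driver stuck" to not occurred.
Sensor suite unavailable [OR]: North thruster degraded=not, North magnetorquer offline=not → no input occurs → does not occur.
Backup chain fails [AND]: Sun sensor stuck=not, Sensor suite unavailable=not, Main wheel driver stuck=not → not all inputs occur → does not occur.
Reaction-wheel cluster inoperative [OR]: South gyro degraded=not, Right propellant valve fails=occurs → at least one input occurs → occurs.
Control loop down [OR]: Inboard rate sensor degraded=not, Reaction-wheel cluster inoperative=occurs, Reaction wheel is out=not → at least one input occurs → occurs.
Spacecraft attitude control lost [OR]: Backup chain fails=not, Control loop down=occurs → at least one input occurs → occurs.

Yes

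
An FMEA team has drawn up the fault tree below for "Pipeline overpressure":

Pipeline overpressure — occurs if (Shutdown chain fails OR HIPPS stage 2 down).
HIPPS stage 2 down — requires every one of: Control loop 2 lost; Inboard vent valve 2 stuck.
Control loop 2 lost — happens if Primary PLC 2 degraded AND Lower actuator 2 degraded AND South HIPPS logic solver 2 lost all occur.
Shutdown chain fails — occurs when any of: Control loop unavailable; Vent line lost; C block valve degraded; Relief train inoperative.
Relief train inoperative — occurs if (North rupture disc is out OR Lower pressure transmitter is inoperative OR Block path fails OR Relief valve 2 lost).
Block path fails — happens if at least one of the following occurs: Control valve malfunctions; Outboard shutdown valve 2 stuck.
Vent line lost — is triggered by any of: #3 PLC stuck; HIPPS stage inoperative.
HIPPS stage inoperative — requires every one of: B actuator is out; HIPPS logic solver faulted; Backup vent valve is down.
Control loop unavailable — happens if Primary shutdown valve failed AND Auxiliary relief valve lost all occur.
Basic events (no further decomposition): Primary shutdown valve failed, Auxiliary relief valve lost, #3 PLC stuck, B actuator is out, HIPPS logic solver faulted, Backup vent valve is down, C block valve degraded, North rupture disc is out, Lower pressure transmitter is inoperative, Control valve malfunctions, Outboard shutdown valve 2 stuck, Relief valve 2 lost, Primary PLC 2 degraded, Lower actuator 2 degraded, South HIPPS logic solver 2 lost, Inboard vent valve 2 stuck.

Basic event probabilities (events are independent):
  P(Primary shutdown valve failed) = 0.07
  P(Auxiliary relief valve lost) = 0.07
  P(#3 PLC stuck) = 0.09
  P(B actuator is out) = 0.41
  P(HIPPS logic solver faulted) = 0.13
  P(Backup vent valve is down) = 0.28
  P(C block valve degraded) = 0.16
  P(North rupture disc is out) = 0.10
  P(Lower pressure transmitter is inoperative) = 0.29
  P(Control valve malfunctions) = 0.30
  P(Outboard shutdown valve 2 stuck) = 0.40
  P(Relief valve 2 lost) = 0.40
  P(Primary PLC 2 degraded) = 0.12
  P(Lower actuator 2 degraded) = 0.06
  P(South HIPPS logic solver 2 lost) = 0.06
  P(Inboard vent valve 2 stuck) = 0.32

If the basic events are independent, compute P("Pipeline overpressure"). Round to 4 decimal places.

P(Control loop unavailable) [AND] = 0.07 × 0.07 = 0.004900
P(HIPPS stage inoperative) [AND] = 0.41 × 0.13 × 0.28 = 0.014924
P(Vent line lost) [OR] = 1 − (1−0.09) × (1−0.014924) = 0.103581
P(Block path fails) [OR] = 1 − (1−0.30) × (1−0.40) = 0.580000
P(Relief train inoperative) [OR] = 1 − (1−0.10) × (1−0.29) × (1−0.580000) × (1−0.40) = 0.838972
P(Shutdown chain fails) [OR] = 1 − (1−0.004900) × (1−0.103581) × (1−0.16) × (1−0.838972) = 0.879341
P(Control loop 2 lost) [AND] = 0.12 × 0.06 × 0.06 = 0.000432
P(HIPPS stage 2 down) [AND] = 0.000432 × 0.32 = 0.000138
P(Pipeline overpressure) [OR] = 1 − (1−0.879341) × (1−0.000138) = 0.879358
Rounded to 4 decimal places: P(Pipeline overpressure) ≈ 0.8794.

0.8794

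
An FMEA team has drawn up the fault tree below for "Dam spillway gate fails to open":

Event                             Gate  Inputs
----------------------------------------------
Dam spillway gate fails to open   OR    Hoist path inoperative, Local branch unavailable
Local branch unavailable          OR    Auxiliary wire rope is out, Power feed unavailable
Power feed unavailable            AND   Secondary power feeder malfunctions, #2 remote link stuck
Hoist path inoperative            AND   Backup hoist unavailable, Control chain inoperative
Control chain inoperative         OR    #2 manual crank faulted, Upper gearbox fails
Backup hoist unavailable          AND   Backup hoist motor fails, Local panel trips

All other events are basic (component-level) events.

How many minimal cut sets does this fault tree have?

Backup hoist unavailable [AND]: one cut set from each child combined → 1 × 1 = 1 cut set(s).
Control chain inoperative [OR]: union of children's cut sets → 2 cut set(s).
Hoist path inoperative [AND]: one cut set from each child combined → 1 × 2 = 2 cut set(s).
Power feed unavailable [AND]: one cut set from each child combined → 1 × 1 = 1 cut set(s).
Local branch unavailable [OR]: union of children's cut sets → 2 cut set(s).
Dam spillway gate fails to open [OR]: union of children's cut sets → 4 cut set(s).
Minimal cut sets: {#2 manual crank faulted, Backup hoist motor fails, Local panel trips}; {Backup hoist motor fails, Local panel trips, Upper gearbox fails}; {Auxiliary wire rope is out}; {#2 remote link stuck, Secondary power feeder malfunctions}.

4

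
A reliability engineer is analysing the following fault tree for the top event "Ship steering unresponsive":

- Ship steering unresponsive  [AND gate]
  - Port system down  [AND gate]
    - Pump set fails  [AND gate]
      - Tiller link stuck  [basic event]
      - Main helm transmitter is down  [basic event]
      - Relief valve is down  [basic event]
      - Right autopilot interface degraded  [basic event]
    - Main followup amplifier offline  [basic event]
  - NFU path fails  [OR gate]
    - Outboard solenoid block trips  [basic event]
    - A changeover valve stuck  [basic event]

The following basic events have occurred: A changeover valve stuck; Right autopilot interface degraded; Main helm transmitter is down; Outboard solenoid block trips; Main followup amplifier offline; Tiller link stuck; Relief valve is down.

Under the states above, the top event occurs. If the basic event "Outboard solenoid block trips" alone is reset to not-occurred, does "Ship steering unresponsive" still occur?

Counterfactual: set "Outboard solenoid block trips" to not occurred.
Pump set fails [AND]: Tiller link stuck=occurs, Main helm transmitter is down=occurs, Relief valve is down=occurs, Right autopilot interface degraded=occurs → all inputs occur → occurs.
Port system down [AND]: Pump set fails=occurs, Main followup amplifier offline=occurs → all inputs occur → occurs.
NFU path fails [OR]: Outboard solenoid block trips=not, A changeover valve stuck=occurs → at least one input occurs → occurs.
Ship steering unresponsive [AND]: Port system down=occurs, NFU path fails=occurs → all inputs occur → occurs.

Yes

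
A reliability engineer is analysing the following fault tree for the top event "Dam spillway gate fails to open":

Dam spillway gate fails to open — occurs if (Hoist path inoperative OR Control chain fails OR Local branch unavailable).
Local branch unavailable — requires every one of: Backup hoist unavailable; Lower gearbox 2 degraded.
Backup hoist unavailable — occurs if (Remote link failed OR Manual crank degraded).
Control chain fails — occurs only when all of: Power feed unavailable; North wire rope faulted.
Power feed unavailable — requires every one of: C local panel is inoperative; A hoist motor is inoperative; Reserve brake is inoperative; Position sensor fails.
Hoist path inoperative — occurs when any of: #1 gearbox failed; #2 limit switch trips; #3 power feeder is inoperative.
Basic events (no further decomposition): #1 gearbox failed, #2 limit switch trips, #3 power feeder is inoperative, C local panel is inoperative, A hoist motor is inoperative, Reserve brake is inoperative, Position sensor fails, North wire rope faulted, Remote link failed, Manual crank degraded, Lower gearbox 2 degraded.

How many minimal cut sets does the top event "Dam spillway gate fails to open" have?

6

Hoist path inoperative [OR]: union of children's cut sets → 3 cut set(s).
Power feed unavailable [AND]: one cut set from each child combined → 1 × 1 × 1 × 1 = 1 cut set(s).
Control chain fails [AND]: one cut set from each child combined → 1 × 1 = 1 cut set(s).
Backup hoist unavailable [OR]: union of children's cut sets → 2 cut set(s).
Local branch unavailable [AND]: one cut set from each child combined → 2 × 1 = 2 cut set(s).
Dam spillway gate fails to open [OR]: union of children's cut sets → 6 cut set(s).
Minimal cut sets: {#1 gearbox failed}; {#2 limit switch trips}; {#3 power feeder is inoperative}; {A hoist motor is inoperative, C local panel is inoperative, North wire rope faulted, Position sensor fails, Reserve brake is inoperative}; {Lower gearbox 2 degraded, Remote link failed}; {Lower gearbox 2 degraded, Manual crank degraded}.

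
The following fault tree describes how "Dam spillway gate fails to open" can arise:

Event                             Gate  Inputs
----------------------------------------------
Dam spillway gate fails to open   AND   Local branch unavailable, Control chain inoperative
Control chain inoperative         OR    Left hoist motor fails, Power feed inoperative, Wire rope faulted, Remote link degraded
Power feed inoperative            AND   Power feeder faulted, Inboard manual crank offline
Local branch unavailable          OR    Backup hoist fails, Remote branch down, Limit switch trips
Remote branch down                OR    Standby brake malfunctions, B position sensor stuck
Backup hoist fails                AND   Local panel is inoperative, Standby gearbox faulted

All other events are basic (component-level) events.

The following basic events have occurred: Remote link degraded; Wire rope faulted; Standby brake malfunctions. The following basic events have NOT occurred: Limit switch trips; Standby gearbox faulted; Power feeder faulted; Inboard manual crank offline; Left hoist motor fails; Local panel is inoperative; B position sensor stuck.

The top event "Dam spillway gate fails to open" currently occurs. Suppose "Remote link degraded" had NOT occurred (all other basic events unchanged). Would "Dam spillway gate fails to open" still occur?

Counterfactual: set "Remote link degraded" to not occurred.
Backup hoist fails [AND]: Local panel is inoperative=not, Standby gearbox faulted=not → not all inputs occur → does not occur.
Remote branch down [OR]: Standby brake malfunctions=occurs, B position sensor stuck=not → at least one input occurs → occurs.
Local branch unavailable [OR]: Backup hoist fails=not, Remote branch down=occurs, Limit switch trips=not → at least one input occurs → occurs.
Power feed inoperative [AND]: Power feeder faulted=not, Inboard manual crank offline=not → not all inputs occur → does not occur.
Control chain inoperative [OR]: Left hoist motor fails=not, Power feed inoperative=not, Wire rope faulted=occurs, Remote link degraded=not → at least one input occurs → occurs.
Dam spillway gate fails to open [AND]: Local branch unavailable=occurs, Control chain inoperative=occurs → all inputs occur → occurs.

Yes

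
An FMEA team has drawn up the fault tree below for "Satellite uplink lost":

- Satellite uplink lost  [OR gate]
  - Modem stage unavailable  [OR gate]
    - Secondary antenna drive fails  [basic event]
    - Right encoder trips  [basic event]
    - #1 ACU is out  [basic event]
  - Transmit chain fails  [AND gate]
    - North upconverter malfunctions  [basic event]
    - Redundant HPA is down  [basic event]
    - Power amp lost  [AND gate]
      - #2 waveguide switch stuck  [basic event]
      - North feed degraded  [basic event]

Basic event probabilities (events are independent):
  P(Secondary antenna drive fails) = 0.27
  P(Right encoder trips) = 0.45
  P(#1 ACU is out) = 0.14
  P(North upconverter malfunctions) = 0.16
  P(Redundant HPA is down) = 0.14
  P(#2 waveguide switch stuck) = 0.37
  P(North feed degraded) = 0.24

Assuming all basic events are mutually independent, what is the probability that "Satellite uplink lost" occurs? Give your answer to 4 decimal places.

P(Modem stage unavailable) [OR] = 1 − (1−0.27) × (1−0.45) × (1−0.14) = 0.654710
P(Power amp lost) [AND] = 0.37 × 0.24 = 0.088800
P(Transmit chain fails) [AND] = 0.16 × 0.14 × 0.088800 = 0.001989
P(Satellite uplink lost) [OR] = 1 − (1−0.654710) × (1−0.001989) = 0.655397
Rounded to 4 decimal places: P(Satellite uplink lost) ≈ 0.6554.

0.6554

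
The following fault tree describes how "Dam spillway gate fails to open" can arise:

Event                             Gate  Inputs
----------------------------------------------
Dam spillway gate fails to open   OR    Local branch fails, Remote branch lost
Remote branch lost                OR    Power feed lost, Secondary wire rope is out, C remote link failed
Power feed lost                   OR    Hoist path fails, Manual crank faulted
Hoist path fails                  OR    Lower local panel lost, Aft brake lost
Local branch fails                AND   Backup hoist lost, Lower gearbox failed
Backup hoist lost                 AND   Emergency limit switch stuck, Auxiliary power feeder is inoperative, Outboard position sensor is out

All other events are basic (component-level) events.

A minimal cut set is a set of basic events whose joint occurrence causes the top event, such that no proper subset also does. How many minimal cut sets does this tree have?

6

Backup hoist lost [AND]: one cut set from each child combined → 1 × 1 × 1 = 1 cut set(s).
Local branch fails [AND]: one cut set from each child combined → 1 × 1 = 1 cut set(s).
Hoist path fails [OR]: union of children's cut sets → 2 cut set(s).
Power feed lost [OR]: union of children's cut sets → 3 cut set(s).
Remote branch lost [OR]: union of children's cut sets → 5 cut set(s).
Dam spillway gate fails to open [OR]: union of children's cut sets → 6 cut set(s).
Minimal cut sets: {Auxiliary power feeder is inoperative, Emergency limit switch stuck, Lower gearbox failed, Outboard position sensor is out}; {Lower local panel lost}; {Aft brake lost}; {Manual crank faulted}; {Secondary wire rope is out}; {C remote link failed}.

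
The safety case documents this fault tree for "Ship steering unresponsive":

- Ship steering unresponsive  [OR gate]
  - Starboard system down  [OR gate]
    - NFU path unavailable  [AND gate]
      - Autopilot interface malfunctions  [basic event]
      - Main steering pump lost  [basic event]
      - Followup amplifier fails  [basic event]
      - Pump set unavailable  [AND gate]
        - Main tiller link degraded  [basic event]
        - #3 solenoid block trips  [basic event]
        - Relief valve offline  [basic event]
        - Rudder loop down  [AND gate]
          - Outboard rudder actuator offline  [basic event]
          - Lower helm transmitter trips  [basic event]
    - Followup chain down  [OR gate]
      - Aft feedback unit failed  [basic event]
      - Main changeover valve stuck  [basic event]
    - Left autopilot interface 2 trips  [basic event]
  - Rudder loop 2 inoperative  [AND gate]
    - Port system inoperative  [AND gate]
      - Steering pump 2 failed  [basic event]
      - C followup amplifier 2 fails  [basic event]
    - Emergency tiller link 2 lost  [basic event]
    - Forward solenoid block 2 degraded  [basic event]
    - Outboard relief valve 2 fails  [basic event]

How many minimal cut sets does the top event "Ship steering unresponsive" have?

5

Rudder loop down [AND]: one cut set from each child combined → 1 × 1 = 1 cut set(s).
Pump set unavailable [AND]: one cut set from each child combined → 1 × 1 × 1 × 1 = 1 cut set(s).
NFU path unavailable [AND]: one cut set from each child combined → 1 × 1 × 1 × 1 = 1 cut set(s).
Followup chain down [OR]: union of children's cut sets → 2 cut set(s).
Starboard system down [OR]: union of children's cut sets → 4 cut set(s).
Port system inoperative [AND]: one cut set from each child combined → 1 × 1 = 1 cut set(s).
Rudder loop 2 inoperative [AND]: one cut set from each child combined → 1 × 1 × 1 × 1 = 1 cut set(s).
Ship steering unresponsive [OR]: union of children's cut sets → 5 cut set(s).
Minimal cut sets: {#3 solenoid block trips, Autopilot interface malfunctions, Followup amplifier fails, Lower helm transmitter trips, Main steering pump lost, Main tiller link degraded, Outboard rudder actuator offline, Relief valve offline}; {Aft feedback unit failed}; {Main changeover valve stuck}; {Left autopilot interface 2 trips}; {C followup amplifier 2 fails, Emergency tiller link 2 lost, Forward solenoid block 2 degraded, Outboard relief valve 2 fails, Steering pump 2 failed}.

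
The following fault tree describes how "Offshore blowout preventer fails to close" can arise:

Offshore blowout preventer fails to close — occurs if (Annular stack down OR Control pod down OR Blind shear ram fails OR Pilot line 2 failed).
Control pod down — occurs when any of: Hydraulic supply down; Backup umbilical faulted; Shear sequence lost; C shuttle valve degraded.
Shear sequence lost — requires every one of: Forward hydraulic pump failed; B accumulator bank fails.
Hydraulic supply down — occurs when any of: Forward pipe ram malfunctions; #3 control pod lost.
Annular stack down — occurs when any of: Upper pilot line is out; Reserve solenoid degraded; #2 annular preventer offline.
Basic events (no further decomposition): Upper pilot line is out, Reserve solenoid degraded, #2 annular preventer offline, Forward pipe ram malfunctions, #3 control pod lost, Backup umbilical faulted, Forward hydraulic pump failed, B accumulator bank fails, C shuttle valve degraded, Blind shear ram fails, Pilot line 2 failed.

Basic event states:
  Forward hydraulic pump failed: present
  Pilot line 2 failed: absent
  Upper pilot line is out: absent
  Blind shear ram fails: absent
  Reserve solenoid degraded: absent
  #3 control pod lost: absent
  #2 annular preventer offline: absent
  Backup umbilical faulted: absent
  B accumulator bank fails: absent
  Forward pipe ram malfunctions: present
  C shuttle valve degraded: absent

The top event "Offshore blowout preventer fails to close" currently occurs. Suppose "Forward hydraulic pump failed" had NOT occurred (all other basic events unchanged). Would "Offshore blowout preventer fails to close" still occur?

Yes

Counterfactual: set "Forward hydraulic pump failed" to not occurred.
Annular stack down [OR]: Upper pilot line is out=not, Reserve solenoid degraded=not, #2 annular preventer offline=not → no input occurs → does not occur.
Hydraulic supply down [OR]: Forward pipe ram malfunctions=occurs, #3 control pod lost=not → at least one input occurs → occurs.
Shear sequence lost [AND]: Forward hydraulic pump failed=not, B accumulator bank fails=not → not all inputs occur → does not occur.
Control pod down [OR]: Hydraulic supply down=occurs, Backup umbilical faulted=not, Shear sequence lost=not, C shuttle valve degraded=not → at least one input occurs → occurs.
Offshore blowout preventer fails to close [OR]: Annular stack down=not, Control pod down=occurs, Blind shear ram fails=not, Pilot line 2 failed=not → at least one input occurs → occurs.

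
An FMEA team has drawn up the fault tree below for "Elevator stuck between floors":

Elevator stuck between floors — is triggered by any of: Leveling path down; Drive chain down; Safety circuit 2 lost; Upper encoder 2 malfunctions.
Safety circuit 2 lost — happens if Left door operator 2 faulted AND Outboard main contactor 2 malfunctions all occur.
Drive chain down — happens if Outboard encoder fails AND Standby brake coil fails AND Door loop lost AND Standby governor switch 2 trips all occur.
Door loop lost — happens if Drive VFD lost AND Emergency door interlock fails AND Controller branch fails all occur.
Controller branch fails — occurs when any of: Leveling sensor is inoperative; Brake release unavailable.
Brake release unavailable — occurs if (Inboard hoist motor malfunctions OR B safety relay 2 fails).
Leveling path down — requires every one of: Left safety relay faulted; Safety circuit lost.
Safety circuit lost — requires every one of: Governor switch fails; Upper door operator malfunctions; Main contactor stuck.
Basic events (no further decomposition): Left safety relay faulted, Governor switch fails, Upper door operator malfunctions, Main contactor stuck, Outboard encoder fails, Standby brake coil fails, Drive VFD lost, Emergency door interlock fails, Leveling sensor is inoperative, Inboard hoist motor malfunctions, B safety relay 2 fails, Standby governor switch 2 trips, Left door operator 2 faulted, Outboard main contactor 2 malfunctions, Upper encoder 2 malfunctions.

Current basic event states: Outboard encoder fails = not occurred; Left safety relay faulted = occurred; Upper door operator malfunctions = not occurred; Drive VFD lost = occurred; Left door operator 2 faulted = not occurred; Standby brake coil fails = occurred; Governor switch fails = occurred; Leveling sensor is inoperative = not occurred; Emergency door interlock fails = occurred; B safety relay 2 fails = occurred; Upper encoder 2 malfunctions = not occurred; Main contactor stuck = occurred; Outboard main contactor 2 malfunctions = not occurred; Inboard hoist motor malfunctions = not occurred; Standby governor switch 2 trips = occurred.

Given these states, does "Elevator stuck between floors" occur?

Safety circuit lost [AND]: Governor switch fails=occurs, Upper door operator malfunctions=not, Main contactor stuck=occurs → not all inputs occur → does not occur.
Leveling path down [AND]: Left safety relay faulted=occurs, Safety circuit lost=not → not all inputs occur → does not occur.
Brake release unavailable [OR]: Inboard hoist motor malfunctions=not, B safety relay 2 fails=occurs → at least one input occurs → occurs.
Controller branch fails [OR]: Leveling sensor is inoperative=not, Brake release unavailable=occurs → at least one input occurs → occurs.
Door loop lost [AND]: Drive VFD lost=occurs, Emergency door interlock fails=occurs, Controller branch fails=occurs → all inputs occur → occurs.
Drive chain down [AND]: Outboard encoder fails=not, Standby brake coil fails=occurs, Door loop lost=occurs, Standby governor switch 2 trips=occurs → not all inputs occur → does not occur.
Safety circuit 2 lost [AND]: Left door operator 2 faulted=not, Outboard main contactor 2 malfunctions=not → not all inputs occur → does not occur.
Elevator stuck between floors [OR]: Leveling path down=not, Drive chain down=not, Safety circuit 2 lost=not, Upper encoder 2 malfunctions=not → no input occurs → does not occur.

No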